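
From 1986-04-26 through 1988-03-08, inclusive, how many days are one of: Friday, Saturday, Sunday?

1986-04-26 is a Saturday.
From 1986-04-26 to 1988-03-08 is 683 days inclusive.
683 = 7 × 97 + 4, so there are 97 full weeks plus 4 extra days.
Each full week contributes 3 days from the set (Fri, Sat, Sun): 97 × 3 = 291.
The 4 extra days are Saturday, Sunday, Monday, Tuesday — 2 of them qualify.
Total: 291 + 2 = 293.

293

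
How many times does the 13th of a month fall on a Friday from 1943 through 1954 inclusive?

19

Friday-the-13ths by year:
1943: Aug
1944: Oct
1945: Apr, Jul
1946: Sep, Dec
1947: Jun
1948: Feb, Aug
1949: May
1950: Jan, Oct
1951: Apr, Jul
1952: Jun
1953: Feb, Mar, Nov
1954: Aug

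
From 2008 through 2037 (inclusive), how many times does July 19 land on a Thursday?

4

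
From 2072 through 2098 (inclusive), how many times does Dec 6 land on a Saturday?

Day of week of December 6 in each year:
2072: Tue, 2073: Wed, 2074: Thu, 2075: Fri, 2076: Sun, 2077: Mon, 2078: Tue, 2079: Wed, 2080: Fri, 2081: Sat ✓, 2082: Sun, 2083: Mon, 2084: Wed, 2085: Thu, 2086: Fri, 2087: Sat ✓, 2088: Mon, 2089: Tue, 2090: Wed, 2091: Thu, 2092: Sat ✓, 2093: Sun, 2094: Mon, 2095: Tue, 2096: Thu, 2097: Fri, 2098: Sat ✓
Saturdays: 2081, 2087, 2092, 2098.

4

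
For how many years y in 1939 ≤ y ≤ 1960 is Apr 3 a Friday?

3

Day of week of April 3 in each year:
1939: Mon, 1940: Wed, 1941: Thu, 1942: Fri ✓, 1943: Sat, 1944: Mon, 1945: Tue, 1946: Wed, 1947: Thu, 1948: Sat, 1949: Sun, 1950: Mon, 1951: Tue, 1952: Thu, 1953: Fri ✓, 1954: Sat, 1955: Sun, 1956: Tue, 1957: Wed, 1958: Thu, 1959: Fri ✓, 1960: Sun
Fridays: 1942, 1953, 1959.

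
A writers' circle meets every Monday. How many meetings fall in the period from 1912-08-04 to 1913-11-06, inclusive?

1912-08-04 is a Sunday.
From 1912-08-04 to 1913-11-06 is 460 days inclusive.
460 = 7 × 65 + 5, so there are 65 full weeks plus 5 extra days.
Each full week contributes one Monday: 65 so far.
The 5 extra days are Sunday, Monday, Tuesday, Wednesday, Thursday — 1 of them qualifies.
Total: 65 + 1 = 66.

66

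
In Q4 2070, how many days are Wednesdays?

14

Oct 1, 2070 is a Wednesday.
The range spans 92 days (inclusive of both endpoints).
92 = 7 × 13 + 1, so there are 13 full weeks plus 1 extra day.
Each full week contributes one Wednesday: 13 so far.
The 1 extra day is Wednesday — 1 of them qualifies.
Total: 13 + 1 = 14.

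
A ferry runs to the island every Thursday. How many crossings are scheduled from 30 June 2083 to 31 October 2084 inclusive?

70

30 June 2083 is a Wednesday.
The range spans 490 days (inclusive of both endpoints).
490 = 7 × 70, so the span is exactly 70 full weeks.
Each full week contributes one Thursday: 70 so far.
Total: 70.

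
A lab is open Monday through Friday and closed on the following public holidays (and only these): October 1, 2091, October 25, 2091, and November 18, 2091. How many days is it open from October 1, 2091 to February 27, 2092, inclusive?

106 working days

October 1, 2091 is a Monday.
The range spans 150 days (inclusive of both endpoints).
150 = 7 × 21 + 3, so there are 21 full weeks plus 3 extra days.
Each full week contributes 5 weekdays (Mon–Fri): 21 × 5 = 105.
The 3 extra days are Monday, Tuesday, Wednesday — 3 of them qualify.
Total: 105 + 3 = 108.
Holidays: October 1, 2091 (Mon); October 25, 2091 (Thu); November 18, 2091 (Sun).
2 of the 3 holidays fall on weekdays; the rest are weekends and were already excluded.
Business days: 108 − 2 = 106.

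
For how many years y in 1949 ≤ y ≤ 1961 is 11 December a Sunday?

3

Day of week of December 11 in each year:
1949: Sun ✓, 1950: Mon, 1951: Tue, 1952: Thu, 1953: Fri, 1954: Sat, 1955: Sun ✓, 1956: Tue, 1957: Wed, 1958: Thu, 1959: Fri, 1960: Sun ✓, 1961: Mon
Sundays: 1949, 1955, 1960.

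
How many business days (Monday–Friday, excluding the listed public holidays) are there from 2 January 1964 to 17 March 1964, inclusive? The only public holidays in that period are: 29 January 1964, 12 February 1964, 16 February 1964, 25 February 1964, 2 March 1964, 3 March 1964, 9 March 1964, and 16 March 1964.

2 January 1964 is a Thursday.
The range spans 76 days (inclusive of both endpoints).
76 = 7 × 10 + 6, so there are 10 full weeks plus 6 extra days.
Each full week contributes 5 weekdays (Mon–Fri): 10 × 5 = 50.
The 6 extra days are Thursday, Friday, Saturday, Sunday, Monday, Tuesday — 4 of them qualify.
Total: 50 + 4 = 54.
Holidays: 29 January 1964 (Wed); 12 February 1964 (Wed); 16 February 1964 (Sun); 25 February 1964 (Tue); 2 March 1964 (Mon); 3 March 1964 (Tue); 9 March 1964 (Mon); 16 March 1964 (Mon).
7 of the 8 holidays fall on weekdays; the rest are weekends and were already excluded.
Business days: 54 − 7 = 47.

47 business days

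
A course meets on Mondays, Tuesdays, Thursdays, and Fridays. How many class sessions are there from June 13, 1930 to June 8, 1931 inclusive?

206

June 13, 1930 is a Friday.
That's 361 days from start to end, counting both.
361 = 7 × 51 + 4, so there are 51 full weeks plus 4 extra days.
Each full week contributes 4 days from the set (Mon, Tue, Thu, Fri): 51 × 4 = 204.
The 4 extra days are Fri, Sat, Sun, Mon — 2 of them qualify.
Total: 204 + 2 = 206.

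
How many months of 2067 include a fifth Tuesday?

4

A month has five Tuesdays exactly when Tuesday falls within its first (length − 28) days.
Jan: 31 days, starts Sat → 5 of Sat, Sun, Mon
Feb: 28 days, starts Tue → 5 of (none)
Mar: 31 days, starts Tue → 5 of Tue, Wed, Thu ✓
Apr: 30 days, starts Fri → 5 of Fri, Sat
May: 31 days, starts Sun → 5 of Sun, Mon, Tue ✓
Jun: 30 days, starts Wed → 5 of Wed, Thu
Jul: 31 days, starts Fri → 5 of Fri, Sat, Sun
Aug: 31 days, starts Mon → 5 of Mon, Tue, Wed ✓
Sep: 30 days, starts Thu → 5 of Thu, Fri
Oct: 31 days, starts Sat → 5 of Sat, Sun, Mon
Nov: 30 days, starts Tue → 5 of Tue, Wed ✓
Dec: 31 days, starts Thu → 5 of Thu, Fri, Sat
Months with five Tuesdays: Mar, May, Aug, Nov.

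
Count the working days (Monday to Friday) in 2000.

January 1, 2000 is a Saturday.
From January 1, 2000 to December 31, 2000 is 366 days inclusive.
366 = 7 × 52 + 2, so there are 52 full weeks plus 2 extra days.
Each full week contributes 5 weekdays (Mon–Fri): 52 × 5 = 260.
The 2 extra days are Sat, Sun — none qualify.
Total: 260 + 0 = 260.

260 weekdays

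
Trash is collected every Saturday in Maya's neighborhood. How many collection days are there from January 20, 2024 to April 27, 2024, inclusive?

15 Saturdays

January 20, 2024 is a Saturday.
That's 99 days from start to end, counting both.
99 = 7 × 14 + 1, so there are 14 full weeks plus 1 extra day.
Each full week contributes one Saturday: 14 so far.
The 1 extra day is Sat — 1 of them qualifies.
Total: 14 + 1 = 15.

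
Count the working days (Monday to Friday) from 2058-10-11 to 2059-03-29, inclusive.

2058-10-11 is a Friday.
From 2058-10-11 to 2059-03-29 is 170 days inclusive.
170 = 7 × 24 + 2, so there are 24 full weeks plus 2 extra days.
Each full week contributes 5 weekdays (Mon–Fri): 24 × 5 = 120.
The 2 extra days are Friday, Saturday — 1 of them qualifies.
Total: 120 + 1 = 121.

121 weekdays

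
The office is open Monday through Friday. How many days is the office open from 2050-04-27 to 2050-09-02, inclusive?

93 weekdays

2050-04-27 is a Wednesday.
The range spans 129 days (inclusive of both endpoints).
129 = 7 × 18 + 3, so there are 18 full weeks plus 3 extra days.
Each full week contributes 5 weekdays (Mon–Fri): 18 × 5 = 90.
The 3 extra days are Wednesday, Thursday, Friday — 3 of them qualify.
Total: 90 + 3 = 93.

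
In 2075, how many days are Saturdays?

52

1 January 2075 is a Tuesday.
The range spans 365 days (inclusive of both endpoints).
365 = 7 × 52 + 1, so there are 52 full weeks plus 1 extra day.
Each full week contributes one Saturday: 52 so far.
The 1 extra day is Tue — none qualify.
Total: 52 + 0 = 52.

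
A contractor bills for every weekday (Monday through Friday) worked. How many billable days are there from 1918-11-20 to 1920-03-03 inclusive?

336 weekdays

1918-11-20 is a Wednesday.
The range spans 470 days (inclusive of both endpoints).
470 = 7 × 67 + 1, so there are 67 full weeks plus 1 extra day.
Each full week contributes 5 weekdays (Mon–Fri): 67 × 5 = 335.
The 1 extra day is Wed — 1 of them qualifies.
Total: 335 + 1 = 336.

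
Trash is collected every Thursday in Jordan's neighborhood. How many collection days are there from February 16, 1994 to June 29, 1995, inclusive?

72 Thursdays

February 16, 1994 is a Wednesday.
From February 16, 1994 to June 29, 1995 is 499 days inclusive.
499 = 7 × 71 + 2, so there are 71 full weeks plus 2 extra days.
Each full week contributes one Thursday: 71 so far.
The 2 extra days are Wednesday, Thursday — 1 of them qualifies.
Total: 71 + 1 = 72.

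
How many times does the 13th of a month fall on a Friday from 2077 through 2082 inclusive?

Friday-the-13ths by year:
2077: Aug
2078: May
2079: Jan, Oct
2080: Sep, Dec
2081: Jun
2082: Feb, Mar, Nov

10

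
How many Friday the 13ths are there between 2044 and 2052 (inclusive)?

Friday-the-13ths by year:
2044: May
2045: Jan, Oct
2046: Apr, Jul
2047: Sep, Dec
2048: Mar, Nov
2049: Aug
2050: May
2051: Jan, Oct
2052: Sep, Dec

15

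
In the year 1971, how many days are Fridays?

53

1971-01-01 is a Friday.
That's 365 days from start to end, counting both.
365 = 7 × 52 + 1, so there are 52 full weeks plus 1 extra day.
Each full week contributes one Friday: 52 so far.
The 1 extra day is Fri — 1 of them qualifies.
Total: 52 + 1 = 53.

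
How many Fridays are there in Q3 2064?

2064-07-01 is a Tuesday.
From 2064-07-01 to 2064-09-30 is 92 days inclusive.
92 = 7 × 13 + 1, so there are 13 full weeks plus 1 extra day.
Each full week contributes one Friday: 13 so far.
The 1 extra day is Tuesday — none qualify.
Total: 13 + 0 = 13.

13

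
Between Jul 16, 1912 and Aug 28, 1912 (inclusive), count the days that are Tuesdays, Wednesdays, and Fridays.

Jul 16, 1912 is a Tuesday.
The range spans 44 days (inclusive of both endpoints).
44 = 7 × 6 + 2, so there are 6 full weeks plus 2 extra days.
Each full week contributes 3 days from the set (Tue, Wed, Fri): 6 × 3 = 18.
The 2 extra days are Tue, Wed — 2 of them qualify.
Total: 18 + 2 = 20.

20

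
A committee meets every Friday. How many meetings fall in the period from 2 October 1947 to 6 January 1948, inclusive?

14

2 October 1947 is a Thursday.
The range spans 97 days (inclusive of both endpoints).
97 = 7 × 13 + 6, so there are 13 full weeks plus 6 extra days.
Each full week contributes one Friday: 13 so far.
The 6 extra days are Thursday, Friday, Saturday, Sunday, Monday, Tuesday — 1 of them qualifies.
Total: 13 + 1 = 14.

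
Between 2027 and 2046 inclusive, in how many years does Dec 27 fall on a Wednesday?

Day of week of December 27 in each year:
2027: Mon, 2028: Wed ✓, 2029: Thu, 2030: Fri, 2031: Sat, 2032: Mon, 2033: Tue, 2034: Wed ✓, 2035: Thu, 2036: Sat, 2037: Sun, 2038: Mon, 2039: Tue, 2040: Thu, 2041: Fri, 2042: Sat, 2043: Sun, 2044: Tue, 2045: Wed ✓, 2046: Thu
Wednesdays: 2028, 2034, 2045.

3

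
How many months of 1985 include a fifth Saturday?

A month has five Saturdays exactly when Saturday falls within its first (length − 28) days.
Jan: 31 days, starts Tue → 5 of Tue, Wed, Thu
Feb: 28 days, starts Fri → 5 of (none)
Mar: 31 days, starts Fri → 5 of Fri, Sat, Sun ✓
Apr: 30 days, starts Mon → 5 of Mon, Tue
May: 31 days, starts Wed → 5 of Wed, Thu, Fri
Jun: 30 days, starts Sat → 5 of Sat, Sun ✓
Jul: 31 days, starts Mon → 5 of Mon, Tue, Wed
Aug: 31 days, starts Thu → 5 of Thu, Fri, Sat ✓
Sep: 30 days, starts Sun → 5 of Sun, Mon
Oct: 31 days, starts Tue → 5 of Tue, Wed, Thu
Nov: 30 days, starts Fri → 5 of Fri, Sat ✓
Dec: 31 days, starts Sun → 5 of Sun, Mon, Tue
Months with five Saturdays: Mar, Jun, Aug, Nov.

4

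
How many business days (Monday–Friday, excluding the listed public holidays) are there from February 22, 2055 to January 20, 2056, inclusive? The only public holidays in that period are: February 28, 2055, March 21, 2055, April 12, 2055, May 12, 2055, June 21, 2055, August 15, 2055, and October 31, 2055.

236 business days

February 22, 2055 is a Monday.
The range spans 333 days (inclusive of both endpoints).
333 = 7 × 47 + 4, so there are 47 full weeks plus 4 extra days.
Each full week contributes 5 weekdays (Mon–Fri): 47 × 5 = 235.
The 4 extra days are Mon, Tue, Wed, Thu — 4 of them qualify.
Total: 235 + 4 = 239.
Holidays: February 28, 2055 (Sun); March 21, 2055 (Sun); April 12, 2055 (Mon); May 12, 2055 (Wed); June 21, 2055 (Mon); August 15, 2055 (Sun); October 31, 2055 (Sun).
3 of the 7 holidays fall on weekdays; the rest are weekends and were already excluded.
Business days: 239 − 3 = 236.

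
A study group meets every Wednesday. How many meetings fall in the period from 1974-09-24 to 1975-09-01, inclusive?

1974-09-24 is a Tuesday.
From 1974-09-24 to 1975-09-01 is 343 days inclusive.
343 = 7 × 49, so the span is exactly 49 full weeks.
Each full week contributes one Wednesday: 49 so far.

49 Wednesdays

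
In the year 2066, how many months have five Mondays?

A month has five Mondays exactly when Monday falls within its first (length − 28) days.
Jan: 31 days, starts Fri → 5 of Fri, Sat, Sun
Feb: 28 days, starts Mon → 5 of (none)
Mar: 31 days, starts Mon → 5 of Mon, Tue, Wed ✓
Apr: 30 days, starts Thu → 5 of Thu, Fri
May: 31 days, starts Sat → 5 of Sat, Sun, Mon ✓
Jun: 30 days, starts Tue → 5 of Tue, Wed
Jul: 31 days, starts Thu → 5 of Thu, Fri, Sat
Aug: 31 days, starts Sun → 5 of Sun, Mon, Tue ✓
Sep: 30 days, starts Wed → 5 of Wed, Thu
Oct: 31 days, starts Fri → 5 of Fri, Sat, Sun
Nov: 30 days, starts Mon → 5 of Mon, Tue ✓
Dec: 31 days, starts Wed → 5 of Wed, Thu, Fri
Months with five Mondays: Mar, May, Aug, Nov.

4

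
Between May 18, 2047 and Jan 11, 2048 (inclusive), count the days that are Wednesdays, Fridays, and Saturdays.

103

May 18, 2047 is a Saturday.
The range spans 239 days (inclusive of both endpoints).
239 = 7 × 34 + 1, so there are 34 full weeks plus 1 extra day.
Each full week contributes 3 days from the set (Wed, Fri, Sat): 34 × 3 = 102.
The 1 extra day is Sat — 1 of them qualifies.
Total: 102 + 1 = 103.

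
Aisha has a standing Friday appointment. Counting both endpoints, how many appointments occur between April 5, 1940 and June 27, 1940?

April 5, 1940 is a Friday.
From April 5, 1940 to June 27, 1940 is 84 days inclusive.
84 = 7 × 12, so the span is exactly 12 full weeks.
Each full week contributes one Friday: 12 so far.
Total: 12.

12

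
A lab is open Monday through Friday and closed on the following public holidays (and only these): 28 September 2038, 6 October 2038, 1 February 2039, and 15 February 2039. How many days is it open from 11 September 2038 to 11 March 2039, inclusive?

126

11 September 2038 is a Saturday.
That's 182 days from start to end, counting both.
182 = 7 × 26, so the span is exactly 26 full weeks.
Each full week contributes 5 weekdays (Mon–Fri): 26 × 5 = 130.
Total: 130.
Holidays: 28 September 2038 (Tue); 6 October 2038 (Wed); 1 February 2039 (Tue); 15 February 2039 (Tue).
All 4 holidays fall on weekdays, so subtract 4.
Business days: 130 − 4 = 126.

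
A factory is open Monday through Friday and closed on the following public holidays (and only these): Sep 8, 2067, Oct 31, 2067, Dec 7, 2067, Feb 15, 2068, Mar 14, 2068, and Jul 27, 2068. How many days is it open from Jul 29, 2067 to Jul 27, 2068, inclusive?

Jul 29, 2067 is a Friday.
The range spans 365 days (inclusive of both endpoints).
365 = 7 × 52 + 1, so there are 52 full weeks plus 1 extra day.
Each full week contributes 5 weekdays (Mon–Fri): 52 × 5 = 260.
The 1 extra day is Fri — 1 of them qualifies.
Total: 260 + 1 = 261.
Holidays: Sep 8, 2067 (Thu); Oct 31, 2067 (Mon); Dec 7, 2067 (Wed); Feb 15, 2068 (Wed); Mar 14, 2068 (Wed); Jul 27, 2068 (Fri).
All 6 holidays fall on weekdays, so subtract 6.
Business days: 261 − 6 = 255.

255 working days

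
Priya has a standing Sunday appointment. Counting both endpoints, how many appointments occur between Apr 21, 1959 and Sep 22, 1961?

Apr 21, 1959 is a Tuesday.
The range spans 886 days (inclusive of both endpoints).
886 = 7 × 126 + 4, so there are 126 full weeks plus 4 extra days.
Each full week contributes one Sunday: 126 so far.
The 4 extra days are Tue, Wed, Thu, Fri — none qualify.
Total: 126 + 0 = 126.

126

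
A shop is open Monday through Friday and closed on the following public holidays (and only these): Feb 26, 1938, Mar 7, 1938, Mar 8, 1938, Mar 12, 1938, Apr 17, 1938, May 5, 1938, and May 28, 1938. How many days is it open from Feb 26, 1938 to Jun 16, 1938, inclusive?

76

Feb 26, 1938 is a Saturday.
The range spans 111 days (inclusive of both endpoints).
111 = 7 × 15 + 6, so there are 15 full weeks plus 6 extra days.
Each full week contributes 5 weekdays (Mon–Fri): 15 × 5 = 75.
The 6 extra days are Saturday, Sunday, Monday, Tuesday, Wednesday, Thursday — 4 of them qualify.
Total: 75 + 4 = 79.
Holidays: Feb 26, 1938 (Sat); Mar 7, 1938 (Mon); Mar 8, 1938 (Tue); Mar 12, 1938 (Sat); Apr 17, 1938 (Sun); May 5, 1938 (Thu); May 28, 1938 (Sat).
3 of the 7 holidays fall on weekdays; the rest are weekends and were already excluded.
Business days: 79 − 3 = 76.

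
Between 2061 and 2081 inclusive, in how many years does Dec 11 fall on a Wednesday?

3

Day of week of December 11 in each year:
2061: Sun, 2062: Mon, 2063: Tue, 2064: Thu, 2065: Fri, 2066: Sat, 2067: Sun, 2068: Tue, 2069: Wed ✓, 2070: Thu, 2071: Fri, 2072: Sun, 2073: Mon, 2074: Tue, 2075: Wed ✓, 2076: Fri, 2077: Sat, 2078: Sun, 2079: Mon, 2080: Wed ✓, 2081: Thu
Wednesdays: 2069, 2075, 2080.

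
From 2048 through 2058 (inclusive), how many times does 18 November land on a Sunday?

1

Day of week of November 18 in each year:
2048: Wed, 2049: Thu, 2050: Fri, 2051: Sat, 2052: Mon, 2053: Tue, 2054: Wed, 2055: Thu, 2056: Sat, 2057: Sun ✓, 2058: Mon
Sundays: 2057.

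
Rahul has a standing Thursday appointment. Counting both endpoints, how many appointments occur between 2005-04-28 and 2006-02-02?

2005-04-28 is a Thursday.
That's 281 days from start to end, counting both.
281 = 7 × 40 + 1, so there are 40 full weeks plus 1 extra day.
Each full week contributes one Thursday: 40 so far.
The 1 extra day is Thu — 1 of them qualifies.
Total: 40 + 1 = 41.

41 Thursdays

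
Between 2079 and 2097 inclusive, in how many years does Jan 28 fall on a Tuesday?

2

Day of week of January 28 in each year:
2079: Sat, 2080: Sun, 2081: Tue ✓, 2082: Wed, 2083: Thu, 2084: Fri, 2085: Sun, 2086: Mon, 2087: Tue ✓, 2088: Wed, 2089: Fri, 2090: Sat, 2091: Sun, 2092: Mon, 2093: Wed, 2094: Thu, 2095: Fri, 2096: Sat, 2097: Mon
Tuesdays: 2081, 2087.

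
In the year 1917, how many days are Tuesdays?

52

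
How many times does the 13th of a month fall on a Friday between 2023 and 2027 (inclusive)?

9

Friday-the-13ths by year:
2023: Jan, Oct
2024: Sep, Dec
2025: Jun
2026: Feb, Mar, Nov
2027: Aug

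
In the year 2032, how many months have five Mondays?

A month has five Mondays exactly when Monday falls within its first (length − 28) days.
Jan: 31 days, starts Thu → 5 of Thu, Fri, Sat
Feb: 29 days, starts Sun → 5 of Sun
Mar: 31 days, starts Mon → 5 of Mon, Tue, Wed ✓
Apr: 30 days, starts Thu → 5 of Thu, Fri
May: 31 days, starts Sat → 5 of Sat, Sun, Mon ✓
Jun: 30 days, starts Tue → 5 of Tue, Wed
Jul: 31 days, starts Thu → 5 of Thu, Fri, Sat
Aug: 31 days, starts Sun → 5 of Sun, Mon, Tue ✓
Sep: 30 days, starts Wed → 5 of Wed, Thu
Oct: 31 days, starts Fri → 5 of Fri, Sat, Sun
Nov: 30 days, starts Mon → 5 of Mon, Tue ✓
Dec: 31 days, starts Wed → 5 of Wed, Thu, Fri
Months with five Mondays: Mar, May, Aug, Nov.

4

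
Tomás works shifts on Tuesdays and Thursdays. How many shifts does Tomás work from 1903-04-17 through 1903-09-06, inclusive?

1903-04-17 is a Friday.
From 1903-04-17 to 1903-09-06 is 143 days inclusive.
143 = 7 × 20 + 3, so there are 20 full weeks plus 3 extra days.
Each full week contributes 2 days from the set (Tue, Thu): 20 × 2 = 40.
The 3 extra days are Friday, Saturday, Sunday — none qualify.
Total: 40 + 0 = 40.

40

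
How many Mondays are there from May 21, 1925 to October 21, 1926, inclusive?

74

May 21, 1925 is a Thursday.
From May 21, 1925 to October 21, 1926 is 519 days inclusive.
519 = 7 × 74 + 1, so there are 74 full weeks plus 1 extra day.
Each full week contributes one Monday: 74 so far.
The 1 extra day is Thursday — none qualify.
Total: 74 + 0 = 74.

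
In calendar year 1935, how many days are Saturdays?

Jan 1, 1935 is a Tuesday.
That's 365 days from start to end, counting both.
365 = 7 × 52 + 1, so there are 52 full weeks plus 1 extra day.
Each full week contributes one Saturday: 52 so far.
The 1 extra day is Tuesday — none qualify.
Total: 52 + 0 = 52.

52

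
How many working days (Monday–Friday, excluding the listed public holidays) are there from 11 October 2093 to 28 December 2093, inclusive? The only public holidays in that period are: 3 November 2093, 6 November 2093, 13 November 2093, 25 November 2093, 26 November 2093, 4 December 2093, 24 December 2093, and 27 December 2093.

11 October 2093 is a Sunday.
From 11 October 2093 to 28 December 2093 is 79 days inclusive.
79 = 7 × 11 + 2, so there are 11 full weeks plus 2 extra days.
Each full week contributes 5 weekdays (Mon–Fri): 11 × 5 = 55.
The 2 extra days are Sunday, Monday — 1 of them qualifies.
Total: 55 + 1 = 56.
Holidays: 3 November 2093 (Tue); 6 November 2093 (Fri); 13 November 2093 (Fri); 25 November 2093 (Wed); 26 November 2093 (Thu); 4 December 2093 (Fri); 24 December 2093 (Thu); 27 December 2093 (Sun).
7 of the 8 holidays fall on weekdays; the rest are weekends and were already excluded.
Business days: 56 − 7 = 49.

49 working days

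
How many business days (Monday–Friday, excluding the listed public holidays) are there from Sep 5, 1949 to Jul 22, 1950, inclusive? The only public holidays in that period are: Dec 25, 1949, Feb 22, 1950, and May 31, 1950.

Sep 5, 1949 is a Monday.
The range spans 321 days (inclusive of both endpoints).
321 = 7 × 45 + 6, so there are 45 full weeks plus 6 extra days.
Each full week contributes 5 weekdays (Mon–Fri): 45 × 5 = 225.
The 6 extra days are Mon, Tue, Wed, Thu, Fri, Sat — 5 of them qualify.
Total: 225 + 5 = 230.
Holidays: Dec 25, 1949 (Sun); Feb 22, 1950 (Wed); May 31, 1950 (Wed).
2 of the 3 holidays fall on weekdays; the rest are weekends and were already excluded.
Business days: 230 − 2 = 228.

228 business days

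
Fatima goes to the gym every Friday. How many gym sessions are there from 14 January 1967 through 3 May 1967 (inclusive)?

14 January 1967 is a Saturday.
That's 110 days from start to end, counting both.
110 = 7 × 15 + 5, so there are 15 full weeks plus 5 extra days.
Each full week contributes one Friday: 15 so far.
The 5 extra days are Saturday, Sunday, Monday, Tuesday, Wednesday — none qualify.
Total: 15 + 0 = 15.

15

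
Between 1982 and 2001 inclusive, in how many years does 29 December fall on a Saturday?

Day of week of December 29 in each year:
1982: Wed, 1983: Thu, 1984: Sat ✓, 1985: Sun, 1986: Mon, 1987: Tue, 1988: Thu, 1989: Fri, 1990: Sat ✓, 1991: Sun, 1992: Tue, 1993: Wed, 1994: Thu, 1995: Fri, 1996: Sun, 1997: Mon, 1998: Tue, 1999: Wed, 2000: Fri, 2001: Sat ✓
Saturdays: 1984, 1990, 2001.

3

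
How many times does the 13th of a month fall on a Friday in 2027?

The 13th falls on a Friday when the month's 13th has weekday Fri.
Jan 13 is Wed; Feb 13 is Sat; Mar 13 is Sat; Apr 13 is Tue; May 13 is Thu; Jun 13 is Sun; Jul 13 is Tue; Aug 13 is Fri ✓; Sep 13 is Mon; Oct 13 is Wed; Nov 13 is Sat; Dec 13 is Mon.
Friday the 13ths: Aug.

1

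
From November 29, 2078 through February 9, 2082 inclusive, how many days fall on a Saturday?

167 Saturdays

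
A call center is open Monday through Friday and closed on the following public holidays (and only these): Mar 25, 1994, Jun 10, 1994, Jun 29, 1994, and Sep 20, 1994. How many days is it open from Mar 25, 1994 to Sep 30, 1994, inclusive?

Mar 25, 1994 is a Friday.
From Mar 25, 1994 to Sep 30, 1994 is 190 days inclusive.
190 = 7 × 27 + 1, so there are 27 full weeks plus 1 extra day.
Each full week contributes 5 weekdays (Mon–Fri): 27 × 5 = 135.
The 1 extra day is Friday — 1 of them qualifies.
Total: 135 + 1 = 136.
Holidays: Mar 25, 1994 (Fri); Jun 10, 1994 (Fri); Jun 29, 1994 (Wed); Sep 20, 1994 (Tue).
All 4 holidays fall on weekdays, so subtract 4.
Business days: 136 − 4 = 132.

132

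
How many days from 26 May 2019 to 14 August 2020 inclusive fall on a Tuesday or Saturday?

26 May 2019 is a Sunday.
The range spans 447 days (inclusive of both endpoints).
447 = 7 × 63 + 6, so there are 63 full weeks plus 6 extra days.
Each full week contributes 2 days from the set (Tue, Sat): 63 × 2 = 126.
The 6 extra days are Sunday, Monday, Tuesday, Wednesday, Thursday, Friday — 1 of them qualifies.
Total: 126 + 1 = 127.

127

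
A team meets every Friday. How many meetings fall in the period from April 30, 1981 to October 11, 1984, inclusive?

April 30, 1981 is a Thursday.
From April 30, 1981 to October 11, 1984 is 1261 days inclusive.
1261 = 7 × 180 + 1, so there are 180 full weeks plus 1 extra day.
Each full week contributes one Friday: 180 so far.
The 1 extra day is Thursday — none qualify.
Total: 180 + 0 = 180.

180 Fridays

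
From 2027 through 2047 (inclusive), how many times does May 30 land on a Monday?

3

Day of week of May 30 in each year:
2027: Sun, 2028: Tue, 2029: Wed, 2030: Thu, 2031: Fri, 2032: Sun, 2033: Mon ✓, 2034: Tue, 2035: Wed, 2036: Fri, 2037: Sat, 2038: Sun, 2039: Mon ✓, 2040: Wed, 2041: Thu, 2042: Fri, 2043: Sat, 2044: Mon ✓, 2045: Tue, 2046: Wed, 2047: Thu
Mondays: 2033, 2039, 2044.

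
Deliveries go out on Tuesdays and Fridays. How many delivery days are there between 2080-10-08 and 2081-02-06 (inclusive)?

2080-10-08 is a Tuesday.
From 2080-10-08 to 2081-02-06 is 122 days inclusive.
122 = 7 × 17 + 3, so there are 17 full weeks plus 3 extra days.
Each full week contributes 2 days from the set (Tue, Fri): 17 × 2 = 34.
The 3 extra days are Tue, Wed, Thu — 1 of them qualifies.
Total: 34 + 1 = 35.

35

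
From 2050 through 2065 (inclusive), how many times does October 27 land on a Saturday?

2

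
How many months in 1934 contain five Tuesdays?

4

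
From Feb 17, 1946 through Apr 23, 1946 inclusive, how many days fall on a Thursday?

9 Thursdays

Feb 17, 1946 is a Sunday.
The range spans 66 days (inclusive of both endpoints).
66 = 7 × 9 + 3, so there are 9 full weeks plus 3 extra days.
Each full week contributes one Thursday: 9 so far.
The 3 extra days are Sunday, Monday, Tuesday — none qualify.
Total: 9 + 0 = 9.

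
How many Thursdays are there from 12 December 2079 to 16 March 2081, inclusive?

66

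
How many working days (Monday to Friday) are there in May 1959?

May 1, 1959 is a Friday.
From May 1, 1959 to May 31, 1959 is 31 days inclusive.
31 = 7 × 4 + 3, so there are 4 full weeks plus 3 extra days.
Each full week contributes 5 weekdays (Mon–Fri): 4 × 5 = 20.
The 3 extra days are Fri, Sat, Sun — 1 of them qualifies.
Total: 20 + 1 = 21.

21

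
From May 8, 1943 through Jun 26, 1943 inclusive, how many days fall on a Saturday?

8

May 8, 1943 is a Saturday.
That's 50 days from start to end, counting both.
50 = 7 × 7 + 1, so there are 7 full weeks plus 1 extra day.
Each full week contributes one Saturday: 7 so far.
The 1 extra day is Saturday — 1 of them qualifies.
Total: 7 + 1 = 8.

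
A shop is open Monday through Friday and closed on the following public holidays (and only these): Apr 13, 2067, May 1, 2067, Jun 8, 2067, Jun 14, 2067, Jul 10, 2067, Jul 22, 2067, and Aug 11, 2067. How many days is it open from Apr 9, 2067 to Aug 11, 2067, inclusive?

84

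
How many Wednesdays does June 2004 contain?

Jun 1, 2004 is a Tuesday.
The range spans 30 days (inclusive of both endpoints).
30 = 7 × 4 + 2, so there are 4 full weeks plus 2 extra days.
Each full week contributes one Wednesday: 4 so far.
The 2 extra days are Tuesday, Wednesday — 1 of them qualifies.
Total: 4 + 1 = 5.

5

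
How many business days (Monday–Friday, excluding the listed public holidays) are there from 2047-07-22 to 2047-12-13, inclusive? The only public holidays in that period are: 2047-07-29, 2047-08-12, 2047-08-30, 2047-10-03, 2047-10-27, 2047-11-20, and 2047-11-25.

2047-07-22 is a Monday.
The range spans 145 days (inclusive of both endpoints).
145 = 7 × 20 + 5, so there are 20 full weeks plus 5 extra days.
Each full week contributes 5 weekdays (Mon–Fri): 20 × 5 = 100.
The 5 extra days are Mon, Tue, Wed, Thu, Fri — 5 of them qualify.
Total: 100 + 5 = 105.
Holidays: 2047-07-29 (Mon); 2047-08-12 (Mon); 2047-08-30 (Fri); 2047-10-03 (Thu); 2047-10-27 (Sun); 2047-11-20 (Wed); 2047-11-25 (Mon).
6 of the 7 holidays fall on weekdays; the rest are weekends and were already excluded.
Business days: 105 − 6 = 99.

99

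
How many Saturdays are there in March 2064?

March 1, 2064 is a Saturday.
That's 31 days from start to end, counting both.
31 = 7 × 4 + 3, so there are 4 full weeks plus 3 extra days.
Each full week contributes one Saturday: 4 so far.
The 3 extra days are Sat, Sun, Mon — 1 of them qualifies.
Total: 4 + 1 = 5.

5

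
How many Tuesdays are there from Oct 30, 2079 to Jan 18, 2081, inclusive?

64

Oct 30, 2079 is a Monday.
From Oct 30, 2079 to Jan 18, 2081 is 447 days inclusive.
447 = 7 × 63 + 6, so there are 63 full weeks plus 6 extra days.
Each full week contributes one Tuesday: 63 so far.
The 6 extra days are Mon, Tue, Wed, Thu, Fri, Sat — 1 of them qualifies.
Total: 63 + 1 = 64.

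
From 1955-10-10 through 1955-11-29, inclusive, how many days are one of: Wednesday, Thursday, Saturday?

1955-10-10 is a Monday.
The range spans 51 days (inclusive of both endpoints).
51 = 7 × 7 + 2, so there are 7 full weeks plus 2 extra days.
Each full week contributes 3 days from the set (Wed, Thu, Sat): 7 × 3 = 21.
The 2 extra days are Mon, Tue — none qualify.
Total: 21 + 0 = 21.

21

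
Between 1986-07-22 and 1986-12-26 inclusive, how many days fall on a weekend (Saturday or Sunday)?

44

1986-07-22 is a Tuesday.
From 1986-07-22 to 1986-12-26 is 158 days inclusive.
158 = 7 × 22 + 4, so there are 22 full weeks plus 4 extra days.
Each full week contributes 2 weekend days (Sat, Sun): 22 × 2 = 44.
The 4 extra days are Tue, Wed, Thu, Fri — none qualify.
Total: 44 + 0 = 44.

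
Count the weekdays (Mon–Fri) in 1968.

262

Jan 1, 1968 is a Monday.
From Jan 1, 1968 to Dec 31, 1968 is 366 days inclusive.
366 = 7 × 52 + 2, so there are 52 full weeks plus 2 extra days.
Each full week contributes 5 weekdays (Mon–Fri): 52 × 5 = 260.
The 2 extra days are Monday, Tuesday — 2 of them qualify.
Total: 260 + 2 = 262.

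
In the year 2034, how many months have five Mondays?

A month has five Mondays exactly when Monday falls within its first (length − 28) days.
Jan: 31 days, starts Sun → 5 of Sun, Mon, Tue ✓
Feb: 28 days, starts Wed → 5 of (none)
Mar: 31 days, starts Wed → 5 of Wed, Thu, Fri
Apr: 30 days, starts Sat → 5 of Sat, Sun
May: 31 days, starts Mon → 5 of Mon, Tue, Wed ✓
Jun: 30 days, starts Thu → 5 of Thu, Fri
Jul: 31 days, starts Sat → 5 of Sat, Sun, Mon ✓
Aug: 31 days, starts Tue → 5 of Tue, Wed, Thu
Sep: 30 days, starts Fri → 5 of Fri, Sat
Oct: 31 days, starts Sun → 5 of Sun, Mon, Tue ✓
Nov: 30 days, starts Wed → 5 of Wed, Thu
Dec: 31 days, starts Fri → 5 of Fri, Sat, Sun
Months with five Mondays: Jan, May, Jul, Oct.

4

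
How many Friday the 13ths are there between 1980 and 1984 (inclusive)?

9

Friday-the-13ths by year:
1980: Jun
1981: Feb, Mar, Nov
1982: Aug
1983: May
1984: Jan, Apr, Jul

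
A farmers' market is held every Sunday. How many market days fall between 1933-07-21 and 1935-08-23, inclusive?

1933-07-21 is a Friday.
That's 764 days from start to end, counting both.
764 = 7 × 109 + 1, so there are 109 full weeks plus 1 extra day.
Each full week contributes one Sunday: 109 so far.
The 1 extra day is Friday — none qualify.
Total: 109 + 0 = 109.

109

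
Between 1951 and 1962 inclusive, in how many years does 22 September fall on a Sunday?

1

Day of week of September 22 in each year:
1951: Sat, 1952: Mon, 1953: Tue, 1954: Wed, 1955: Thu, 1956: Sat, 1957: Sun ✓, 1958: Mon, 1959: Tue, 1960: Thu, 1961: Fri, 1962: Sat
Sundays: 1957.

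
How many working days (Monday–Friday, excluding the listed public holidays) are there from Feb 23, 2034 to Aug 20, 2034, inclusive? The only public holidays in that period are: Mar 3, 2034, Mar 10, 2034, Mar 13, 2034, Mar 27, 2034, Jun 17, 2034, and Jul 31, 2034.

Feb 23, 2034 is a Thursday.
From Feb 23, 2034 to Aug 20, 2034 is 179 days inclusive.
179 = 7 × 25 + 4, so there are 25 full weeks plus 4 extra days.
Each full week contributes 5 weekdays (Mon–Fri): 25 × 5 = 125.
The 4 extra days are Thu, Fri, Sat, Sun — 2 of them qualify.
Total: 125 + 2 = 127.
Holidays: Mar 3, 2034 (Fri); Mar 10, 2034 (Fri); Mar 13, 2034 (Mon); Mar 27, 2034 (Mon); Jun 17, 2034 (Sat); Jul 31, 2034 (Mon).
5 of the 6 holidays fall on weekdays; the rest are weekends and were already excluded.
Business days: 127 − 5 = 122.

122 working days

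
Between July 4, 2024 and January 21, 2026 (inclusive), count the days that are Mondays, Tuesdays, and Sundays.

July 4, 2024 is a Thursday.
The range spans 567 days (inclusive of both endpoints).
567 = 7 × 81, so the span is exactly 81 full weeks.
Each full week contributes 3 days from the set (Mon, Tue, Sun): 81 × 3 = 243.
Total: 243.

243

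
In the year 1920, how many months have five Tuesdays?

A month has five Tuesdays exactly when Tuesday falls within its first (length − 28) days.
Jan: 31 days, starts Thu → 5 of Thu, Fri, Sat
Feb: 29 days, starts Sun → 5 of Sun
Mar: 31 days, starts Mon → 5 of Mon, Tue, Wed ✓
Apr: 30 days, starts Thu → 5 of Thu, Fri
May: 31 days, starts Sat → 5 of Sat, Sun, Mon
Jun: 30 days, starts Tue → 5 of Tue, Wed ✓
Jul: 31 days, starts Thu → 5 of Thu, Fri, Sat
Aug: 31 days, starts Sun → 5 of Sun, Mon, Tue ✓
Sep: 30 days, starts Wed → 5 of Wed, Thu
Oct: 31 days, starts Fri → 5 of Fri, Sat, Sun
Nov: 30 days, starts Mon → 5 of Mon, Tue ✓
Dec: 31 days, starts Wed → 5 of Wed, Thu, Fri
Months with five Tuesdays: Mar, Jun, Aug, Nov.

4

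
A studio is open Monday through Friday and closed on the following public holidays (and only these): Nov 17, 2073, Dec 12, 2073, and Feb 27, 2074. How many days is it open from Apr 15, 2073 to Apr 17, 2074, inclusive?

Apr 15, 2073 is a Saturday.
That's 368 days from start to end, counting both.
368 = 7 × 52 + 4, so there are 52 full weeks plus 4 extra days.
Each full week contributes 5 weekdays (Mon–Fri): 52 × 5 = 260.
The 4 extra days are Sat, Sun, Mon, Tue — 2 of them qualify.
Total: 260 + 2 = 262.
Holidays: Nov 17, 2073 (Fri); Dec 12, 2073 (Tue); Feb 27, 2074 (Tue).
All 3 holidays fall on weekdays, so subtract 3.
Business days: 262 − 3 = 259.

259 business days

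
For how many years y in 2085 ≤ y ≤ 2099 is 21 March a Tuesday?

1

Day of week of March 21 in each year:
2085: Wed, 2086: Thu, 2087: Fri, 2088: Sun, 2089: Mon, 2090: Tue ✓, 2091: Wed, 2092: Fri, 2093: Sat, 2094: Sun, 2095: Mon, 2096: Wed, 2097: Thu, 2098: Fri, 2099: Sat
Tuesdays: 2090.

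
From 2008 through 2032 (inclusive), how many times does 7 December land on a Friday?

3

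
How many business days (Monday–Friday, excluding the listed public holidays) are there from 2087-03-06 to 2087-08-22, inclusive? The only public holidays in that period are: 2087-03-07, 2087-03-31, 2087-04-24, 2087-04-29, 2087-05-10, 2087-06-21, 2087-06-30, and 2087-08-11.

2087-03-06 is a Thursday.
From 2087-03-06 to 2087-08-22 is 170 days inclusive.
170 = 7 × 24 + 2, so there are 24 full weeks plus 2 extra days.
Each full week contributes 5 weekdays (Mon–Fri): 24 × 5 = 120.
The 2 extra days are Thu, Fri — 2 of them qualify.
Total: 120 + 2 = 122.
Holidays: 2087-03-07 (Fri); 2087-03-31 (Mon); 2087-04-24 (Thu); 2087-04-29 (Tue); 2087-05-10 (Sat); 2087-06-21 (Sat); 2087-06-30 (Mon); 2087-08-11 (Mon).
6 of the 8 holidays fall on weekdays; the rest are weekends and were already excluded.
Business days: 122 − 6 = 116.

116 business days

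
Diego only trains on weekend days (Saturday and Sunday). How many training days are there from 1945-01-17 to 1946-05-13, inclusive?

1945-01-17 is a Wednesday.
The range spans 482 days (inclusive of both endpoints).
482 = 7 × 68 + 6, so there are 68 full weeks plus 6 extra days.
Each full week contributes 2 weekend days (Sat, Sun): 68 × 2 = 136.
The 6 extra days are Wednesday, Thursday, Friday, Saturday, Sunday, Monday — 2 of them qualify.
Total: 136 + 2 = 138.

138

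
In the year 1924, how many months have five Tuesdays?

A month has five Tuesdays exactly when Tuesday falls within its first (length − 28) days.
Jan: 31 days, starts Tue → 5 of Tue, Wed, Thu ✓
Feb: 29 days, starts Fri → 5 of Fri
Mar: 31 days, starts Sat → 5 of Sat, Sun, Mon
Apr: 30 days, starts Tue → 5 of Tue, Wed ✓
May: 31 days, starts Thu → 5 of Thu, Fri, Sat
Jun: 30 days, starts Sun → 5 of Sun, Mon
Jul: 31 days, starts Tue → 5 of Tue, Wed, Thu ✓
Aug: 31 days, starts Fri → 5 of Fri, Sat, Sun
Sep: 30 days, starts Mon → 5 of Mon, Tue ✓
Oct: 31 days, starts Wed → 5 of Wed, Thu, Fri
Nov: 30 days, starts Sat → 5 of Sat, Sun
Dec: 31 days, starts Mon → 5 of Mon, Tue, Wed ✓
Months with five Tuesdays: Jan, Apr, Jul, Sep, Dec.

5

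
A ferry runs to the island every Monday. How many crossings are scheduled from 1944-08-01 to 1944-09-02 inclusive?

1944-08-01 is a Tuesday.
That's 33 days from start to end, counting both.
33 = 7 × 4 + 5, so there are 4 full weeks plus 5 extra days.
Each full week contributes one Monday: 4 so far.
The 5 extra days are Tuesday, Wednesday, Thursday, Friday, Saturday — none qualify.
Total: 4 + 0 = 4.

4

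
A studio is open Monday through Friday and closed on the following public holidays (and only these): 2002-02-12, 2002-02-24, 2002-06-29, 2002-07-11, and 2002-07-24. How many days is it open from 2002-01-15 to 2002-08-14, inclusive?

2002-01-15 is a Tuesday.
That's 212 days from start to end, counting both.
212 = 7 × 30 + 2, so there are 30 full weeks plus 2 extra days.
Each full week contributes 5 weekdays (Mon–Fri): 30 × 5 = 150.
The 2 extra days are Tuesday, Wednesday — 2 of them qualify.
Total: 150 + 2 = 152.
Holidays: 2002-02-12 (Tue); 2002-02-24 (Sun); 2002-06-29 (Sat); 2002-07-11 (Thu); 2002-07-24 (Wed).
3 of the 5 holidays fall on weekdays; the rest are weekends and were already excluded.
Business days: 152 − 3 = 149.

149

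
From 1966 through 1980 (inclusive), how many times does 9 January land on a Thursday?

Day of week of January 9 in each year:
1966: Sun, 1967: Mon, 1968: Tue, 1969: Thu ✓, 1970: Fri, 1971: Sat, 1972: Sun, 1973: Tue, 1974: Wed, 1975: Thu ✓, 1976: Fri, 1977: Sun, 1978: Mon, 1979: Tue, 1980: Wed
Thursdays: 1969, 1975.

2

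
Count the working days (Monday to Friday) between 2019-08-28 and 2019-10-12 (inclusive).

33

2019-08-28 is a Wednesday.
From 2019-08-28 to 2019-10-12 is 46 days inclusive.
46 = 7 × 6 + 4, so there are 6 full weeks plus 4 extra days.
Each full week contributes 5 weekdays (Mon–Fri): 6 × 5 = 30.
The 4 extra days are Wednesday, Thursday, Friday, Saturday — 3 of them qualify.
Total: 30 + 3 = 33.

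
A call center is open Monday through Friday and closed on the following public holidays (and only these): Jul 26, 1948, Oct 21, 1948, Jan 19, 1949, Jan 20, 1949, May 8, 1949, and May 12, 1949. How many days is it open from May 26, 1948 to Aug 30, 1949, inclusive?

325

May 26, 1948 is a Wednesday.
That's 462 days from start to end, counting both.
462 = 7 × 66, so the span is exactly 66 full weeks.
Each full week contributes 5 weekdays (Mon–Fri): 66 × 5 = 330.
Total: 330.
Holidays: Jul 26, 1948 (Mon); Oct 21, 1948 (Thu); Jan 19, 1949 (Wed); Jan 20, 1949 (Thu); May 8, 1949 (Sun); May 12, 1949 (Thu).
5 of the 6 holidays fall on weekdays; the rest are weekends and were already excluded.
Business days: 330 − 5 = 325.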